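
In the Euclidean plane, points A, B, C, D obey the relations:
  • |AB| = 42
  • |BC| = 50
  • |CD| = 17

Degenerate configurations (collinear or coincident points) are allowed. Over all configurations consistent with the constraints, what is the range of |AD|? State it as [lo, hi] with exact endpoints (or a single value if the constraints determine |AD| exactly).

|AD| ∈ [0, 109]  (≈ [0.0000, 109.0000])

|AB| ∈ {42}
|BC| ∈ {50}
|CD| ∈ {17}
|AC| ∈ [8, 92]
|BD| ∈ [33, 67]
|AD| ∈ [0, 109]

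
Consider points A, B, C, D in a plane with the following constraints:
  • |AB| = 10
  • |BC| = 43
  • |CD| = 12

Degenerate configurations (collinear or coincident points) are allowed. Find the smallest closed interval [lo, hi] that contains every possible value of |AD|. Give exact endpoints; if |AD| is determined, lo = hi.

|AB| ∈ {10}
|BC| ∈ {43}
|CD| ∈ {12}
|AC| ∈ [33, 53]
|BD| ∈ [31, 55]
|AD| ∈ [21, 65]

|AD| ∈ [21, 65]  (≈ [21.0000, 65.0000])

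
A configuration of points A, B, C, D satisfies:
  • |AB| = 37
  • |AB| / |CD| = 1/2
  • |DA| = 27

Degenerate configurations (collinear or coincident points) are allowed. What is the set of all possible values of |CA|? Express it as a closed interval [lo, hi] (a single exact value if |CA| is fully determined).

|CA| ∈ [47, 101]  (≈ [47.0000, 101.0000])

|AB| ∈ {37}
|AD| ∈ {27}
|CD| ∈ {74}
|BD| ∈ [10, 64]
|AC| ∈ [47, 101]
|BC| ∈ [10, 138]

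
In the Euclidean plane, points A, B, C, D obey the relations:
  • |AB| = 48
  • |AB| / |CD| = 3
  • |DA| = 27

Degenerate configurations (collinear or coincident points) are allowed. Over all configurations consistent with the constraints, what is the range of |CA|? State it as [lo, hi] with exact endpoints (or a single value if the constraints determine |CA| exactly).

|CA| ∈ [11, 43]  (≈ [11.0000, 43.0000])

|AB| ∈ {48}
|AD| ∈ {27}
|CD| ∈ {16}
|BD| ∈ [21, 75]
|AC| ∈ [11, 43]
|BC| ∈ [5, 91]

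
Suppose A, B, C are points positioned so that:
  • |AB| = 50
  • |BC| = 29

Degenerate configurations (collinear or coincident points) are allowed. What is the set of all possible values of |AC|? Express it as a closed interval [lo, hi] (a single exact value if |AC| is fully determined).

|AC| ∈ [21, 79]  (≈ [21.0000, 79.0000])

|AB| ∈ {50}
|BC| ∈ {29}
|AC| ∈ [21, 79]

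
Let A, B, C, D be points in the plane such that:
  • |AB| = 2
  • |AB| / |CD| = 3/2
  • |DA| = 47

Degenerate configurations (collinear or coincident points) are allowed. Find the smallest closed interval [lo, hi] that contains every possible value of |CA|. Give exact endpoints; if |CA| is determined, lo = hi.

|AB| ∈ {2}
|AD| ∈ {47}
|CD| ∈ {4/3}
|BD| ∈ [45, 49]
|AC| ∈ [137/3, 145/3]
|BC| ∈ [131/3, 151/3]

|CA| ∈ [137/3, 145/3]  (≈ [45.6667, 48.3333])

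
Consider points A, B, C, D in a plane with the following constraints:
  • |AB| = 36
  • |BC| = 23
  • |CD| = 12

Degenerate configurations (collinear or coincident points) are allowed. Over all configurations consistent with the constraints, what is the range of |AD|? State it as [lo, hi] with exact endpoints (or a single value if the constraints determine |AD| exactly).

|AD| ∈ [1, 71]  (≈ [1.0000, 71.0000])

|AB| ∈ {36}
|BC| ∈ {23}
|CD| ∈ {12}
|AC| ∈ [13, 59]
|BD| ∈ [11, 35]
|AD| ∈ [1, 71]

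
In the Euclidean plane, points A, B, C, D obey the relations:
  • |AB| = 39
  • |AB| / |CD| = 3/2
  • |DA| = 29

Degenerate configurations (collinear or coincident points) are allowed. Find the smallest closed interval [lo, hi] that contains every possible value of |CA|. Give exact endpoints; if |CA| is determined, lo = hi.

|CA| ∈ [3, 55]  (≈ [3.0000, 55.0000])

|AB| ∈ {39}
|AD| ∈ {29}
|CD| ∈ {26}
|BD| ∈ [10, 68]
|AC| ∈ [3, 55]
|BC| ∈ [0, 94]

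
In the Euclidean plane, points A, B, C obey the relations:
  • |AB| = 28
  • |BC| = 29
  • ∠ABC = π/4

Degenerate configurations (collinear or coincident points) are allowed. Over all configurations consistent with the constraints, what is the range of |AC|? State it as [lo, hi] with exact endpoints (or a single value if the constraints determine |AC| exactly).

|AB| ∈ {28}
|BC| ∈ {29}
|AC| ∈ {√(1625 - 812·√(2))}

|AC| = √(1625 - 812·√(2))  (≈ 21.8325)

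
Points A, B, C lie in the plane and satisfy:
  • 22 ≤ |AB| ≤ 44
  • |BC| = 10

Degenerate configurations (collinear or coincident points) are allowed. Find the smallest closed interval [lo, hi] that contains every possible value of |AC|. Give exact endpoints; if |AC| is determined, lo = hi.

|AC| ∈ [12, 54]  (≈ [12.0000, 54.0000])

|AB| ∈ [22, 44]
|BC| ∈ {10}
|AC| ∈ [12, 54]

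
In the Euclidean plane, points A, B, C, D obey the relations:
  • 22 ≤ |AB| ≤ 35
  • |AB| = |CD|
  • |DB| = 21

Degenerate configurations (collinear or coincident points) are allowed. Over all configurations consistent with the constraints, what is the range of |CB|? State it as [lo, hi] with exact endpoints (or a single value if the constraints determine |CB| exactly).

|AB| ∈ [22, 35]
|BD| ∈ {21}
|CD| ∈ [22, 35]
|AD| ∈ [1, 56]
|BC| ∈ [1, 56]
|AC| ∈ [0, 91]

|CB| ∈ [1, 56]  (≈ [1.0000, 56.0000])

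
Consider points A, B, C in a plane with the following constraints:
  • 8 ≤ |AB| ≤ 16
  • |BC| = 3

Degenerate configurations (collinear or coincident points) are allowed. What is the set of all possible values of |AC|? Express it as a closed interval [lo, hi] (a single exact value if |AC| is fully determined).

|AB| ∈ [8, 16]
|BC| ∈ {3}
|AC| ∈ [5, 19]

|AC| ∈ [5, 19]  (≈ [5.0000, 19.0000])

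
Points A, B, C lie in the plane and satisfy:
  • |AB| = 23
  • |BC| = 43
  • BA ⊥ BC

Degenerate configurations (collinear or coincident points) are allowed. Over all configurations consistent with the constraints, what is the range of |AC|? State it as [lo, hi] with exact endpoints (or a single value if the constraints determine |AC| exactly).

|AB| ∈ {23}
|BC| ∈ {43}
|AC| ∈ {√(2378)}

|AC| = √(2378)  (≈ 48.7647)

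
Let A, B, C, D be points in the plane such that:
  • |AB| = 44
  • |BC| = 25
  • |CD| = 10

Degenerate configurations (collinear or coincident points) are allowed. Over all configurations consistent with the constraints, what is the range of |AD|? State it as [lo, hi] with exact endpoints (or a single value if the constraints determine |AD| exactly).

|AD| ∈ [9, 79]  (≈ [9.0000, 79.0000])

|AB| ∈ {44}
|BC| ∈ {25}
|CD| ∈ {10}
|AC| ∈ [19, 69]
|BD| ∈ [15, 35]
|AD| ∈ [9, 79]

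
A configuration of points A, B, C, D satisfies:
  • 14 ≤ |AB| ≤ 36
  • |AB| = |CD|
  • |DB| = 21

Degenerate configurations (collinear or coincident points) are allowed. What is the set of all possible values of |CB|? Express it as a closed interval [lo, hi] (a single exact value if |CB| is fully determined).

|CB| ∈ [0, 57]  (≈ [0.0000, 57.0000])

|AB| ∈ [14, 36]
|BD| ∈ {21}
|CD| ∈ [14, 36]
|AD| ∈ [0, 57]
|BC| ∈ [0, 57]
|AC| ∈ [0, 93]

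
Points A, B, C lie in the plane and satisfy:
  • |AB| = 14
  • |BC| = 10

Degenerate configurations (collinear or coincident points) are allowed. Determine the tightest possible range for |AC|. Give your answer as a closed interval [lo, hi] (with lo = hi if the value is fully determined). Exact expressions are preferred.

|AB| ∈ {14}
|BC| ∈ {10}
|AC| ∈ [4, 24]

|AC| ∈ [4, 24]  (≈ [4.0000, 24.0000])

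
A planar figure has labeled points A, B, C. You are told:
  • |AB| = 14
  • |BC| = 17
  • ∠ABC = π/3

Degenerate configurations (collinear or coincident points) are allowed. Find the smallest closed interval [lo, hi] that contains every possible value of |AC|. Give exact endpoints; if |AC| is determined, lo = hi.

|AC| = √(247)  (≈ 15.7162)

|AB| ∈ {14}
|BC| ∈ {17}
|AC| ∈ {√(247)}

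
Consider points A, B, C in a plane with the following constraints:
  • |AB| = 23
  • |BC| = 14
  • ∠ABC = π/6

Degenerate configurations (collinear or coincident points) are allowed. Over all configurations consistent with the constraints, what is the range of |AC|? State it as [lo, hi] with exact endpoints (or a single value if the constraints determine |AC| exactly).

|AC| = √(725 - 322·√(3))  (≈ 12.9337)

|AB| ∈ {23}
|BC| ∈ {14}
|AC| ∈ {√(725 - 322·√(3))}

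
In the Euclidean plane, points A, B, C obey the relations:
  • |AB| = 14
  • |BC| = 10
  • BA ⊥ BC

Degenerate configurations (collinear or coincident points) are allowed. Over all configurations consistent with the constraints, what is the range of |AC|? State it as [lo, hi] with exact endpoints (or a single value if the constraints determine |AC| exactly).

|AC| = 2·√(74)  (≈ 17.2047)

|AB| ∈ {14}
|BC| ∈ {10}
|AC| ∈ {2·√(74)}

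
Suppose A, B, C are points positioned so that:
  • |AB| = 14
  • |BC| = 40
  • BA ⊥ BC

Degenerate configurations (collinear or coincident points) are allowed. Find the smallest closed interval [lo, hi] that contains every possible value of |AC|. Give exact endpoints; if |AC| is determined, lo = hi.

|AB| ∈ {14}
|BC| ∈ {40}
|AC| ∈ {2·√(449)}

|AC| = 2·√(449)  (≈ 42.3792)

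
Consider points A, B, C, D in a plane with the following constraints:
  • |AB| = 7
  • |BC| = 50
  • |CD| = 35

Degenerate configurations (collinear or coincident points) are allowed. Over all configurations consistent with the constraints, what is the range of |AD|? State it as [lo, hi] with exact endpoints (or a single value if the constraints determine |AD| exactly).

|AD| ∈ [8, 92]  (≈ [8.0000, 92.0000])

|AB| ∈ {7}
|BC| ∈ {50}
|CD| ∈ {35}
|AC| ∈ [43, 57]
|BD| ∈ [15, 85]
|AD| ∈ [8, 92]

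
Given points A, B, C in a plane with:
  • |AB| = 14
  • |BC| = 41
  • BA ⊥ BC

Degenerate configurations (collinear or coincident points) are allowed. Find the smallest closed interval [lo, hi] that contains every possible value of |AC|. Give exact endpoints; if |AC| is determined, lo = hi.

|AC| = √(1877)  (≈ 43.3244)

|AB| ∈ {14}
|BC| ∈ {41}
|AC| ∈ {√(1877)}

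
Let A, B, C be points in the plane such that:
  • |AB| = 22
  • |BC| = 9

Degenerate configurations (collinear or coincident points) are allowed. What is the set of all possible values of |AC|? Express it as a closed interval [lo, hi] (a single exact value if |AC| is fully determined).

|AC| ∈ [13, 31]  (≈ [13.0000, 31.0000])

|AB| ∈ {22}
|BC| ∈ {9}
|AC| ∈ [13, 31]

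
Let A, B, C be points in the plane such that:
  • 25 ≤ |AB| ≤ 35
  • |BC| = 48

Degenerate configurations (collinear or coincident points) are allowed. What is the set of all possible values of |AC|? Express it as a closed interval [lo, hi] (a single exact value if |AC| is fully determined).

|AB| ∈ [25, 35]
|BC| ∈ {48}
|AC| ∈ [13, 83]

|AC| ∈ [13, 83]  (≈ [13.0000, 83.0000])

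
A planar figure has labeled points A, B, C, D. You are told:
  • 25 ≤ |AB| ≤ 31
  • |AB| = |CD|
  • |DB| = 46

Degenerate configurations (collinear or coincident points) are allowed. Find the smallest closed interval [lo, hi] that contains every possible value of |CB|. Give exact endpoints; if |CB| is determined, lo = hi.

|CB| ∈ [15, 77]  (≈ [15.0000, 77.0000])

|AB| ∈ [25, 31]
|BD| ∈ {46}
|CD| ∈ [25, 31]
|AD| ∈ [15, 77]
|BC| ∈ [15, 77]
|AC| ∈ [0, 108]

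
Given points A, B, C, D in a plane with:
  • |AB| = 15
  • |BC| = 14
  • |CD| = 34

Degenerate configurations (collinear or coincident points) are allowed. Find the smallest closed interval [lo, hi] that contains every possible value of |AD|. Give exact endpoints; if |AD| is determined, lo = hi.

|AB| ∈ {15}
|BC| ∈ {14}
|CD| ∈ {34}
|AC| ∈ [1, 29]
|BD| ∈ [20, 48]
|AD| ∈ [5, 63]

|AD| ∈ [5, 63]  (≈ [5.0000, 63.0000])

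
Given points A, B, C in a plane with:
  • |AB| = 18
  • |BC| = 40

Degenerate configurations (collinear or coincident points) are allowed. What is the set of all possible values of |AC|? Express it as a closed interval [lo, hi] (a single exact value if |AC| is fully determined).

|AB| ∈ {18}
|BC| ∈ {40}
|AC| ∈ [22, 58]

|AC| ∈ [22, 58]  (≈ [22.0000, 58.0000])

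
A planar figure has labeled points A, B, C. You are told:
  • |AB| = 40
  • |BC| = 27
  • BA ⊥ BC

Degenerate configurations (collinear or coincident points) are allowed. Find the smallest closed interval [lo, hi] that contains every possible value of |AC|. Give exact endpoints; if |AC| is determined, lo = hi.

|AB| ∈ {40}
|BC| ∈ {27}
|AC| ∈ {√(2329)}

|AC| = √(2329)  (≈ 48.2597)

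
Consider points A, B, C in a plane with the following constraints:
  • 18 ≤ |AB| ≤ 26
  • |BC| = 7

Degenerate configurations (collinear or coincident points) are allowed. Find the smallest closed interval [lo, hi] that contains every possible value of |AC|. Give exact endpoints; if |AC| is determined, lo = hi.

|AC| ∈ [11, 33]  (≈ [11.0000, 33.0000])

|AB| ∈ [18, 26]
|BC| ∈ {7}
|AC| ∈ [11, 33]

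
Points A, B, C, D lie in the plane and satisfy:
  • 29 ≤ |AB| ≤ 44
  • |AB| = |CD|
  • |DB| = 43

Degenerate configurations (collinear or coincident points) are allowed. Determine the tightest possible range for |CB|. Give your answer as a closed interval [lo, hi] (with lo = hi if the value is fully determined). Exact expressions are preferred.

|AB| ∈ [29, 44]
|BD| ∈ {43}
|CD| ∈ [29, 44]
|AD| ∈ [0, 87]
|BC| ∈ [0, 87]
|AC| ∈ [0, 131]

|CB| ∈ [0, 87]  (≈ [0.0000, 87.0000])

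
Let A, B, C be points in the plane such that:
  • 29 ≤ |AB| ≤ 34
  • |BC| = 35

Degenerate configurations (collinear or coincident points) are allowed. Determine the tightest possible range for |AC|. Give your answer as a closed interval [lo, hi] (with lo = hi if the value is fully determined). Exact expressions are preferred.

|AC| ∈ [1, 69]  (≈ [1.0000, 69.0000])

|AB| ∈ [29, 34]
|BC| ∈ {35}
|AC| ∈ [1, 69]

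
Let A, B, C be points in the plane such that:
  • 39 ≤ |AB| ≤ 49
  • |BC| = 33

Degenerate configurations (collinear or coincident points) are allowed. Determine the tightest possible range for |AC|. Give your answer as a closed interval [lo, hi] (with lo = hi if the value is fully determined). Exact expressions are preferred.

|AC| ∈ [6, 82]  (≈ [6.0000, 82.0000])

|AB| ∈ [39, 49]
|BC| ∈ {33}
|AC| ∈ [6, 82]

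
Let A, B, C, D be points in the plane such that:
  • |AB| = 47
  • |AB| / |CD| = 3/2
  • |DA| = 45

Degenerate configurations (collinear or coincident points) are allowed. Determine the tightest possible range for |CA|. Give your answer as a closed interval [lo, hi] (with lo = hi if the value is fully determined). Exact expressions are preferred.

|AB| ∈ {47}
|AD| ∈ {45}
|CD| ∈ {94/3}
|BD| ∈ [2, 92]
|AC| ∈ [41/3, 229/3]
|BC| ∈ [0, 370/3]

|CA| ∈ [41/3, 229/3]  (≈ [13.6667, 76.3333])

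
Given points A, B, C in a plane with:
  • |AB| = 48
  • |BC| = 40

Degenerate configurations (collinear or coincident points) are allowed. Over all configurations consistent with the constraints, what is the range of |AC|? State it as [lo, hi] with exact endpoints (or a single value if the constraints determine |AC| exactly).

|AB| ∈ {48}
|BC| ∈ {40}
|AC| ∈ [8, 88]

|AC| ∈ [8, 88]  (≈ [8.0000, 88.0000])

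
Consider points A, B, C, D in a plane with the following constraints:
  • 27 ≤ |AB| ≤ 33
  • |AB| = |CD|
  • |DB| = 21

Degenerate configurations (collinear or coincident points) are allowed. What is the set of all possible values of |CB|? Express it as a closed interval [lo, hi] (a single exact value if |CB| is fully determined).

|AB| ∈ [27, 33]
|BD| ∈ {21}
|CD| ∈ [27, 33]
|AD| ∈ [6, 54]
|BC| ∈ [6, 54]
|AC| ∈ [0, 87]

|CB| ∈ [6, 54]  (≈ [6.0000, 54.0000])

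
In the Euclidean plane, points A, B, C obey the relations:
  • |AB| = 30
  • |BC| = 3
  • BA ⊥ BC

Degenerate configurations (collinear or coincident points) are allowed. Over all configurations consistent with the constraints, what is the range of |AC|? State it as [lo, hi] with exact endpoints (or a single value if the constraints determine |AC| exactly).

|AC| = 3·√(101)  (≈ 30.1496)

|AB| ∈ {30}
|BC| ∈ {3}
|AC| ∈ {3·√(101)}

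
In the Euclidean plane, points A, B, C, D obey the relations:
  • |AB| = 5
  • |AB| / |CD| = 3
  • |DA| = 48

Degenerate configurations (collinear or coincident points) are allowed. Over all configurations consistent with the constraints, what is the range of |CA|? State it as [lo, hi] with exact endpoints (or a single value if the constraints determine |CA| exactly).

|AB| ∈ {5}
|AD| ∈ {48}
|CD| ∈ {5/3}
|BD| ∈ [43, 53]
|AC| ∈ [139/3, 149/3]
|BC| ∈ [124/3, 164/3]

|CA| ∈ [139/3, 149/3]  (≈ [46.3333, 49.6667])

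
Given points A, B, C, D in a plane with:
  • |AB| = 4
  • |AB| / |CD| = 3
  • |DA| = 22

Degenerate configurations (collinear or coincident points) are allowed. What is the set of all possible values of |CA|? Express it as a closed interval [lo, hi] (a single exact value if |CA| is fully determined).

|CA| ∈ [62/3, 70/3]  (≈ [20.6667, 23.3333])

|AB| ∈ {4}
|AD| ∈ {22}
|CD| ∈ {4/3}
|BD| ∈ [18, 26]
|AC| ∈ [62/3, 70/3]
|BC| ∈ [50/3, 82/3]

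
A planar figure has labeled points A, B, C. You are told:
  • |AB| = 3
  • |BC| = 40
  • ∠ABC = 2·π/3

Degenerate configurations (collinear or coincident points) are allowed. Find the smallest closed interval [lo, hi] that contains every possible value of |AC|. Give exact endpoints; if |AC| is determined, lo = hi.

|AC| = √(1729)  (≈ 41.5812)

|AB| ∈ {3}
|BC| ∈ {40}
|AC| ∈ {√(1729)}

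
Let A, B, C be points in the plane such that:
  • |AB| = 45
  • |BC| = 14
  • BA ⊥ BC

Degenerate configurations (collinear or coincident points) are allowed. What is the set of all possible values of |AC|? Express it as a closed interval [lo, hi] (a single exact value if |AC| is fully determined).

|AC| = √(2221)  (≈ 47.1275)

|AB| ∈ {45}
|BC| ∈ {14}
|AC| ∈ {√(2221)}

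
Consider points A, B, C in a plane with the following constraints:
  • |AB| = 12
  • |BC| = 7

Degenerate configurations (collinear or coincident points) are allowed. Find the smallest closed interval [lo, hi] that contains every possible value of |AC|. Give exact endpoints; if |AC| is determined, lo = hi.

|AC| ∈ [5, 19]  (≈ [5.0000, 19.0000])

|AB| ∈ {12}
|BC| ∈ {7}
|AC| ∈ [5, 19]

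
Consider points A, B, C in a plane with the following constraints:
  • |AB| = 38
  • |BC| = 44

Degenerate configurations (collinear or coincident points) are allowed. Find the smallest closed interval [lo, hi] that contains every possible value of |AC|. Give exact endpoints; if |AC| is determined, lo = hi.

|AC| ∈ [6, 82]  (≈ [6.0000, 82.0000])

|AB| ∈ {38}
|BC| ∈ {44}
|AC| ∈ [6, 82]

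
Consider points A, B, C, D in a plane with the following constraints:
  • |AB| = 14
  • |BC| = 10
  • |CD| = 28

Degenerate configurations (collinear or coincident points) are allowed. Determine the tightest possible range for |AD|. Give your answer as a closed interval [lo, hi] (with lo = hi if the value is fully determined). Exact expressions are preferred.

|AD| ∈ [4, 52]  (≈ [4.0000, 52.0000])

|AB| ∈ {14}
|BC| ∈ {10}
|CD| ∈ {28}
|AC| ∈ [4, 24]
|BD| ∈ [18, 38]
|AD| ∈ [4, 52]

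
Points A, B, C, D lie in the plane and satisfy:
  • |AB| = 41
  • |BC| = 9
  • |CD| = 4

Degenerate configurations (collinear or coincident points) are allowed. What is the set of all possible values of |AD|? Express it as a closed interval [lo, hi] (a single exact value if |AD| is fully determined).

|AD| ∈ [28, 54]  (≈ [28.0000, 54.0000])

|AB| ∈ {41}
|BC| ∈ {9}
|CD| ∈ {4}
|AC| ∈ [32, 50]
|BD| ∈ [5, 13]
|AD| ∈ [28, 54]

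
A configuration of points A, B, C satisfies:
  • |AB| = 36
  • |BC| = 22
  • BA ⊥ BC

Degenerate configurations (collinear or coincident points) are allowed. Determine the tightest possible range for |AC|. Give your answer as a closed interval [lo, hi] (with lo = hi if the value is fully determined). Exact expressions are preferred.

|AC| = 2·√(445)  (≈ 42.1900)

|AB| ∈ {36}
|BC| ∈ {22}
|AC| ∈ {2·√(445)}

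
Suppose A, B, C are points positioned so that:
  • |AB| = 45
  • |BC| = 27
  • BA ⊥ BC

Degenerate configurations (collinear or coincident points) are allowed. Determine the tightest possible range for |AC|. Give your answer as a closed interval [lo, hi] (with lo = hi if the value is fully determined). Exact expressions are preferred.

|AC| = 9·√(34)  (≈ 52.4786)

|AB| ∈ {45}
|BC| ∈ {27}
|AC| ∈ {9·√(34)}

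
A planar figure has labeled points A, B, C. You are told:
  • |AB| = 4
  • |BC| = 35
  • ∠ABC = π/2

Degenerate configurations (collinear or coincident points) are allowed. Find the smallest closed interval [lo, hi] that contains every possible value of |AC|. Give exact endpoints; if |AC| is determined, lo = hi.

|AC| = √(1241)  (≈ 35.2278)

|AB| ∈ {4}
|BC| ∈ {35}
|AC| ∈ {√(1241)}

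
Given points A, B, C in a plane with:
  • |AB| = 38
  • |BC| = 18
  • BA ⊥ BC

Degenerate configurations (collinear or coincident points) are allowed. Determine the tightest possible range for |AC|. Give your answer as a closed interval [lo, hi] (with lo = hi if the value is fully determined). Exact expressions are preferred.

|AC| = 2·√(442)  (≈ 42.0476)

|AB| ∈ {38}
|BC| ∈ {18}
|AC| ∈ {2·√(442)}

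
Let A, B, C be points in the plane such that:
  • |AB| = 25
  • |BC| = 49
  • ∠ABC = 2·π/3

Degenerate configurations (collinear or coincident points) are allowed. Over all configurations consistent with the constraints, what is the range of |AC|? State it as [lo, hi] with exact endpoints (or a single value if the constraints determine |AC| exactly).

|AB| ∈ {25}
|BC| ∈ {49}
|AC| ∈ {√(4251)}

|AC| = √(4251)  (≈ 65.1997)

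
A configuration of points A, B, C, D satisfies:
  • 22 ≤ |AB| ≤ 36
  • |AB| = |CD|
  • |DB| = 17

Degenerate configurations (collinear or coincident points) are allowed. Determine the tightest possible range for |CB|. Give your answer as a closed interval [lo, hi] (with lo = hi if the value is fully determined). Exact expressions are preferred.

|AB| ∈ [22, 36]
|BD| ∈ {17}
|CD| ∈ [22, 36]
|AD| ∈ [5, 53]
|BC| ∈ [5, 53]
|AC| ∈ [0, 89]

|CB| ∈ [5, 53]  (≈ [5.0000, 53.0000])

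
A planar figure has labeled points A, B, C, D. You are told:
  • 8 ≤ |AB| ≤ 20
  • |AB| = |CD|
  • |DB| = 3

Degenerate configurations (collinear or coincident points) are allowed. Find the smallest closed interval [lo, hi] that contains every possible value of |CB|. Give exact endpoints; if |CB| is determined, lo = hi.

|AB| ∈ [8, 20]
|BD| ∈ {3}
|CD| ∈ [8, 20]
|AD| ∈ [5, 23]
|BC| ∈ [5, 23]
|AC| ∈ [0, 43]

|CB| ∈ [5, 23]  (≈ [5.0000, 23.0000])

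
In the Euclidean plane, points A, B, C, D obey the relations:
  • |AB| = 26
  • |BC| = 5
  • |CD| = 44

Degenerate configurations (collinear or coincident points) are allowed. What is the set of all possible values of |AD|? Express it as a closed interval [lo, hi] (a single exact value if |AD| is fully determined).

|AB| ∈ {26}
|BC| ∈ {5}
|CD| ∈ {44}
|AC| ∈ [21, 31]
|BD| ∈ [39, 49]
|AD| ∈ [13, 75]

|AD| ∈ [13, 75]  (≈ [13.0000, 75.0000])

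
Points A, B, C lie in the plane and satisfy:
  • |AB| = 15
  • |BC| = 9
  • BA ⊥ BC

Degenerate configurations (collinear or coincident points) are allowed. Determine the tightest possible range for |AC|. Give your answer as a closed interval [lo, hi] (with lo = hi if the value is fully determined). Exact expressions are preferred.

|AC| = 3·√(34)  (≈ 17.4929)

|AB| ∈ {15}
|BC| ∈ {9}
|AC| ∈ {3·√(34)}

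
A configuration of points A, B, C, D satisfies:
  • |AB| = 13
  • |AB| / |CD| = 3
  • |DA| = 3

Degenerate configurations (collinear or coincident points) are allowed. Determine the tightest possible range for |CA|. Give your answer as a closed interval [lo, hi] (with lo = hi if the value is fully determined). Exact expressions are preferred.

|AB| ∈ {13}
|AD| ∈ {3}
|CD| ∈ {13/3}
|BD| ∈ [10, 16]
|AC| ∈ [4/3, 22/3]
|BC| ∈ [17/3, 61/3]

|CA| ∈ [4/3, 22/3]  (≈ [1.3333, 7.3333])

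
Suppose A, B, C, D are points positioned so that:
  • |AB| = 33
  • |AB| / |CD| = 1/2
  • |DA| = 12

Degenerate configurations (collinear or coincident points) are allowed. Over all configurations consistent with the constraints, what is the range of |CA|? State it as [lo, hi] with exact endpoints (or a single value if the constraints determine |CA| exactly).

|CA| ∈ [54, 78]  (≈ [54.0000, 78.0000])

|AB| ∈ {33}
|AD| ∈ {12}
|CD| ∈ {66}
|BD| ∈ [21, 45]
|AC| ∈ [54, 78]
|BC| ∈ [21, 111]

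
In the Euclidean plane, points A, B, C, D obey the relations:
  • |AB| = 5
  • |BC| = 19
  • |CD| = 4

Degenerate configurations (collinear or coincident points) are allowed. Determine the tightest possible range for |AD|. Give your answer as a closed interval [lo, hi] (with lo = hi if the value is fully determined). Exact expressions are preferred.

|AB| ∈ {5}
|BC| ∈ {19}
|CD| ∈ {4}
|AC| ∈ [14, 24]
|BD| ∈ [15, 23]
|AD| ∈ [10, 28]

|AD| ∈ [10, 28]  (≈ [10.0000, 28.0000])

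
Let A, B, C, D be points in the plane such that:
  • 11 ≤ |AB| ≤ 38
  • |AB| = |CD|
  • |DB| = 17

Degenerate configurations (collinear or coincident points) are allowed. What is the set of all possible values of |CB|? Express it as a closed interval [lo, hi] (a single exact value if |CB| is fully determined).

|AB| ∈ [11, 38]
|BD| ∈ {17}
|CD| ∈ [11, 38]
|AD| ∈ [0, 55]
|BC| ∈ [0, 55]
|AC| ∈ [0, 93]

|CB| ∈ [0, 55]  (≈ [0.0000, 55.0000])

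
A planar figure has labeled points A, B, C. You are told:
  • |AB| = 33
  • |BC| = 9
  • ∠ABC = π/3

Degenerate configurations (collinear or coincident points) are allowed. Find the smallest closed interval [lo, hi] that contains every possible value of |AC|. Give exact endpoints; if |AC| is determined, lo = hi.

|AC| = 3·√(97)  (≈ 29.5466)

|AB| ∈ {33}
|BC| ∈ {9}
|AC| ∈ {3·√(97)}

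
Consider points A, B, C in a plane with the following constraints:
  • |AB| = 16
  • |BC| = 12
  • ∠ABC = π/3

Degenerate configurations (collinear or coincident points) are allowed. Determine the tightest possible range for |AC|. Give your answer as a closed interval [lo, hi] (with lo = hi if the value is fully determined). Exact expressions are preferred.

|AB| ∈ {16}
|BC| ∈ {12}
|AC| ∈ {4·√(13)}

|AC| = 4·√(13)  (≈ 14.4222)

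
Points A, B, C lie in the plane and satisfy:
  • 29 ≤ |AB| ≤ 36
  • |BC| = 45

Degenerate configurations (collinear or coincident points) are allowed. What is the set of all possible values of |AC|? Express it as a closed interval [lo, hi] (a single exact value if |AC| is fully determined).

|AB| ∈ [29, 36]
|BC| ∈ {45}
|AC| ∈ [9, 81]

|AC| ∈ [9, 81]  (≈ [9.0000, 81.0000])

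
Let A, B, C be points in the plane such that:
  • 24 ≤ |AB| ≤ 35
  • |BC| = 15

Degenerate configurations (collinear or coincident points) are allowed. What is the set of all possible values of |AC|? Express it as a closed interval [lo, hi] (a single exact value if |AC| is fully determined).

|AB| ∈ [24, 35]
|BC| ∈ {15}
|AC| ∈ [9, 50]

|AC| ∈ [9, 50]  (≈ [9.0000, 50.0000])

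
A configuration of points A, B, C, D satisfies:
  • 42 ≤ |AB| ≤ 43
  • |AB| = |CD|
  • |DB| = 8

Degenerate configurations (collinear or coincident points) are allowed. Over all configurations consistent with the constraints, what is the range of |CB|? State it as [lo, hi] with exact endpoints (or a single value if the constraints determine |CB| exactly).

|CB| ∈ [34, 51]  (≈ [34.0000, 51.0000])

|AB| ∈ [42, 43]
|BD| ∈ {8}
|CD| ∈ [42, 43]
|AD| ∈ [34, 51]
|BC| ∈ [34, 51]
|AC| ∈ [0, 94]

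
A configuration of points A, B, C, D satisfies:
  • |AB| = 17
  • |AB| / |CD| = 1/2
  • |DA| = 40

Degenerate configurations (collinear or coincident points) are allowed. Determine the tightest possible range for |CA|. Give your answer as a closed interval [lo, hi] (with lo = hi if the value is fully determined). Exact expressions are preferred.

|CA| ∈ [6, 74]  (≈ [6.0000, 74.0000])

|AB| ∈ {17}
|AD| ∈ {40}
|CD| ∈ {34}
|BD| ∈ [23, 57]
|AC| ∈ [6, 74]
|BC| ∈ [0, 91]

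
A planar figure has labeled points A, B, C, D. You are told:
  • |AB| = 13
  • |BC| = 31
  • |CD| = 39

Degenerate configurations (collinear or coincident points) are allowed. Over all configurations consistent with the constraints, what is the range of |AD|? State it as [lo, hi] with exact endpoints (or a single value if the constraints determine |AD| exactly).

|AD| ∈ [0, 83]  (≈ [0.0000, 83.0000])

|AB| ∈ {13}
|BC| ∈ {31}
|CD| ∈ {39}
|AC| ∈ [18, 44]
|BD| ∈ [8, 70]
|AD| ∈ [0, 83]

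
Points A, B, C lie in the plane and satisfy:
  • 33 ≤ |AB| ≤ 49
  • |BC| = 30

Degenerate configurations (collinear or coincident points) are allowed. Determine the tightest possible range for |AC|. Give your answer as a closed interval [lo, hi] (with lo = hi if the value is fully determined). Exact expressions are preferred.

|AB| ∈ [33, 49]
|BC| ∈ {30}
|AC| ∈ [3, 79]

|AC| ∈ [3, 79]  (≈ [3.0000, 79.0000])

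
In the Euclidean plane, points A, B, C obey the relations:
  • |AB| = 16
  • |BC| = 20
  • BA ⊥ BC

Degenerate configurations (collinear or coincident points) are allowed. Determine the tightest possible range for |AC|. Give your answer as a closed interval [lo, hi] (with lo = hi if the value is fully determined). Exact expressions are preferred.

|AC| = 4·√(41)  (≈ 25.6125)

|AB| ∈ {16}
|BC| ∈ {20}
|AC| ∈ {4·√(41)}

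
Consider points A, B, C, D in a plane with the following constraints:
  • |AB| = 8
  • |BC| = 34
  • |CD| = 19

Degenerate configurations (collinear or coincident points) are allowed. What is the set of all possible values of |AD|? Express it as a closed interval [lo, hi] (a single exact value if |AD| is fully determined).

|AB| ∈ {8}
|BC| ∈ {34}
|CD| ∈ {19}
|AC| ∈ [26, 42]
|BD| ∈ [15, 53]
|AD| ∈ [7, 61]

|AD| ∈ [7, 61]  (≈ [7.0000, 61.0000])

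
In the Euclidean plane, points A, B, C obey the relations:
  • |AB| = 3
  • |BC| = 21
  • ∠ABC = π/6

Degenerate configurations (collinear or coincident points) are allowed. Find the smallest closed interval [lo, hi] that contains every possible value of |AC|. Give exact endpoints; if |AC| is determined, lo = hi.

|AC| = 3·√(50 - 7·√(3))  (≈ 18.4630)

|AB| ∈ {3}
|BC| ∈ {21}
|AC| ∈ {3·√(50 - 7·√(3))}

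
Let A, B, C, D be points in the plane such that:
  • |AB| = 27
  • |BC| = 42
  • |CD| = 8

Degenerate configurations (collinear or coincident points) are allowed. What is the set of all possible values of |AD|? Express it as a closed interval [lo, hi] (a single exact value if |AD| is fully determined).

|AB| ∈ {27}
|BC| ∈ {42}
|CD| ∈ {8}
|AC| ∈ [15, 69]
|BD| ∈ [34, 50]
|AD| ∈ [7, 77]

|AD| ∈ [7, 77]  (≈ [7.0000, 77.0000])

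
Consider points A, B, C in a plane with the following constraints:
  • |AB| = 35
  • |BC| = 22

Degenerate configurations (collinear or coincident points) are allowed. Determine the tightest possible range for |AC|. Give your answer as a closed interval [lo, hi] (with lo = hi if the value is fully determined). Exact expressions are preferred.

|AB| ∈ {35}
|BC| ∈ {22}
|AC| ∈ [13, 57]

|AC| ∈ [13, 57]  (≈ [13.0000, 57.0000])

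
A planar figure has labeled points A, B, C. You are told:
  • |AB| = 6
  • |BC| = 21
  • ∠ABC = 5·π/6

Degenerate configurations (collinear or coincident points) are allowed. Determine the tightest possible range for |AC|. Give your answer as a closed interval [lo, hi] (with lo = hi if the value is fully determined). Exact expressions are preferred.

|AC| = 3·√(14·√(3) + 53)  (≈ 26.3674)

|AB| ∈ {6}
|BC| ∈ {21}
|AC| ∈ {3·√(14·√(3) + 53)}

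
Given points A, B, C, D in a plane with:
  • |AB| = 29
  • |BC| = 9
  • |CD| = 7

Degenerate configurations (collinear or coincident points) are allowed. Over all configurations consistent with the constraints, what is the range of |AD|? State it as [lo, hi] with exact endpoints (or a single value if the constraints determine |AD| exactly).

|AB| ∈ {29}
|BC| ∈ {9}
|CD| ∈ {7}
|AC| ∈ [20, 38]
|BD| ∈ [2, 16]
|AD| ∈ [13, 45]

|AD| ∈ [13, 45]  (≈ [13.0000, 45.0000])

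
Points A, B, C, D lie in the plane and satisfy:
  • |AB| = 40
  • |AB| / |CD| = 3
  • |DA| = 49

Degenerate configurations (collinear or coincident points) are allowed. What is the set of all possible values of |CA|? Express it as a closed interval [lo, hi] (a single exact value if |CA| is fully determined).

|CA| ∈ [107/3, 187/3]  (≈ [35.6667, 62.3333])

|AB| ∈ {40}
|AD| ∈ {49}
|CD| ∈ {40/3}
|BD| ∈ [9, 89]
|AC| ∈ [107/3, 187/3]
|BC| ∈ [0, 307/3]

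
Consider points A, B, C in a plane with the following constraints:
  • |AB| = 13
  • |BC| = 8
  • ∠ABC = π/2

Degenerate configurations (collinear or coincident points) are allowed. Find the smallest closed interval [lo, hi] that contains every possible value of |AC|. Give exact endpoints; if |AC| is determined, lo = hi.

|AB| ∈ {13}
|BC| ∈ {8}
|AC| ∈ {√(233)}

|AC| = √(233)  (≈ 15.2643)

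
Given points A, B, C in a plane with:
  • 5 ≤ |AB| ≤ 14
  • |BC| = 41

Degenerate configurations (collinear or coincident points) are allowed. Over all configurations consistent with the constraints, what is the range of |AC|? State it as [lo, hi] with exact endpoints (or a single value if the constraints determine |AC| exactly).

|AC| ∈ [27, 55]  (≈ [27.0000, 55.0000])

|AB| ∈ [5, 14]
|BC| ∈ {41}
|AC| ∈ [27, 55]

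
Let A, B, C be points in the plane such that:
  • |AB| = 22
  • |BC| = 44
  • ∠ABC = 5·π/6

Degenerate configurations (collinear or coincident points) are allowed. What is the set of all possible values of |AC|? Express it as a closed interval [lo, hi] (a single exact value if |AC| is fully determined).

|AC| = 22·√(2·√(3) + 5)  (≈ 64.0049)

|AB| ∈ {22}
|BC| ∈ {44}
|AC| ∈ {22·√(2·√(3) + 5)}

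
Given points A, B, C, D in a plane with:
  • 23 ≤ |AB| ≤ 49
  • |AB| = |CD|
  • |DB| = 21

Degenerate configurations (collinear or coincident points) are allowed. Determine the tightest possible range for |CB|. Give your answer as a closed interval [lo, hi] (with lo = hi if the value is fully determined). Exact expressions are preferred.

|AB| ∈ [23, 49]
|BD| ∈ {21}
|CD| ∈ [23, 49]
|AD| ∈ [2, 70]
|BC| ∈ [2, 70]
|AC| ∈ [0, 119]

|CB| ∈ [2, 70]  (≈ [2.0000, 70.0000])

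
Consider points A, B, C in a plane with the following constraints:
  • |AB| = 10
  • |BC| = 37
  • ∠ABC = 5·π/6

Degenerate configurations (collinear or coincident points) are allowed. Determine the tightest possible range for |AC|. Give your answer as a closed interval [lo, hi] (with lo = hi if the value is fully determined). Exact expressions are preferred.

|AC| = √(370·√(3) + 1469)  (≈ 45.9332)

|AB| ∈ {10}
|BC| ∈ {37}
|AC| ∈ {√(370·√(3) + 1469)}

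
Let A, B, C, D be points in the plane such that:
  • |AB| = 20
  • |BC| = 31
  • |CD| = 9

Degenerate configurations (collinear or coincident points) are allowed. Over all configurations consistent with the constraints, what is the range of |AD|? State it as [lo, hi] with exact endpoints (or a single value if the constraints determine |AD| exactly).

|AB| ∈ {20}
|BC| ∈ {31}
|CD| ∈ {9}
|AC| ∈ [11, 51]
|BD| ∈ [22, 40]
|AD| ∈ [2, 60]

|AD| ∈ [2, 60]  (≈ [2.0000, 60.0000])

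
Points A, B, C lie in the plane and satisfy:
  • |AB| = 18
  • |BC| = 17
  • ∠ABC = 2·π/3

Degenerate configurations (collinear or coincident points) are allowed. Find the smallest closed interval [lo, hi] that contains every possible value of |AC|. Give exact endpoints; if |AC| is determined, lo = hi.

|AB| ∈ {18}
|BC| ∈ {17}
|AC| ∈ {√(919)}

|AC| = √(919)  (≈ 30.3150)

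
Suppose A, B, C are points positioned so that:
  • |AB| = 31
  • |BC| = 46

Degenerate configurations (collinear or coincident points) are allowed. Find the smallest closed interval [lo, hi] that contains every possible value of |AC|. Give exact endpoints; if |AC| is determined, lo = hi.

|AC| ∈ [15, 77]  (≈ [15.0000, 77.0000])

|AB| ∈ {31}
|BC| ∈ {46}
|AC| ∈ [15, 77]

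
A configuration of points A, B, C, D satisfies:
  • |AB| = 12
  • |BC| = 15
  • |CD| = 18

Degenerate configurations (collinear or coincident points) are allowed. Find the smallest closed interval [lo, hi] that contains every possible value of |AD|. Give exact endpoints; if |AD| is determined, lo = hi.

|AB| ∈ {12}
|BC| ∈ {15}
|CD| ∈ {18}
|AC| ∈ [3, 27]
|BD| ∈ [3, 33]
|AD| ∈ [0, 45]

|AD| ∈ [0, 45]  (≈ [0.0000, 45.0000])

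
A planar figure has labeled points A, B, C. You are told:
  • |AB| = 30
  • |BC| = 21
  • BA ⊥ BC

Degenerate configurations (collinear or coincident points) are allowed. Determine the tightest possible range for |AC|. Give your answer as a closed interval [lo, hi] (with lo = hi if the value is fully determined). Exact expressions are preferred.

|AC| = 3·√(149)  (≈ 36.6197)

|AB| ∈ {30}
|BC| ∈ {21}
|AC| ∈ {3·√(149)}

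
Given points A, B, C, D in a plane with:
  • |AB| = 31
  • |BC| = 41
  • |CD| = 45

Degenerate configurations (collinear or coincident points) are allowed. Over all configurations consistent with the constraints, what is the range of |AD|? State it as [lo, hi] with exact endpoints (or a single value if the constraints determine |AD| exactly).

|AB| ∈ {31}
|BC| ∈ {41}
|CD| ∈ {45}
|AC| ∈ [10, 72]
|BD| ∈ [4, 86]
|AD| ∈ [0, 117]

|AD| ∈ [0, 117]  (≈ [0.0000, 117.0000])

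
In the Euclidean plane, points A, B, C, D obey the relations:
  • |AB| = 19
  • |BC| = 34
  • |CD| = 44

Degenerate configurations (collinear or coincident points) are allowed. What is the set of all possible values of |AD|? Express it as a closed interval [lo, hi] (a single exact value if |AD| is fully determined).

|AD| ∈ [0, 97]  (≈ [0.0000, 97.0000])

|AB| ∈ {19}
|BC| ∈ {34}
|CD| ∈ {44}
|AC| ∈ [15, 53]
|BD| ∈ [10, 78]
|AD| ∈ [0, 97]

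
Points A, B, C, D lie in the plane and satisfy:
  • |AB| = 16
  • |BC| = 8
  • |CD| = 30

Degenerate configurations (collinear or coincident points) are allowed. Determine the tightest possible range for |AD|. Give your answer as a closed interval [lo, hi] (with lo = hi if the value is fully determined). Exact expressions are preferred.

|AD| ∈ [6, 54]  (≈ [6.0000, 54.0000])

|AB| ∈ {16}
|BC| ∈ {8}
|CD| ∈ {30}
|AC| ∈ [8, 24]
|BD| ∈ [22, 38]
|AD| ∈ [6, 54]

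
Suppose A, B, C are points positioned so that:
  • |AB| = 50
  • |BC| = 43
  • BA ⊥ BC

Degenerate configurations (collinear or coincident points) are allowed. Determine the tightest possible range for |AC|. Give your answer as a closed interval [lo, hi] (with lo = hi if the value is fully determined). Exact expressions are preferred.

|AC| = √(4349)  (≈ 65.9469)

|AB| ∈ {50}
|BC| ∈ {43}
|AC| ∈ {√(4349)}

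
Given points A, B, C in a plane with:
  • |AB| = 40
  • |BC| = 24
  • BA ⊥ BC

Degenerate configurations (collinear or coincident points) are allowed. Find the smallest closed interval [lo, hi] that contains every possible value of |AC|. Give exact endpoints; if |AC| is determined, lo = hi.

|AC| = 8·√(34)  (≈ 46.6476)

|AB| ∈ {40}
|BC| ∈ {24}
|AC| ∈ {8·√(34)}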